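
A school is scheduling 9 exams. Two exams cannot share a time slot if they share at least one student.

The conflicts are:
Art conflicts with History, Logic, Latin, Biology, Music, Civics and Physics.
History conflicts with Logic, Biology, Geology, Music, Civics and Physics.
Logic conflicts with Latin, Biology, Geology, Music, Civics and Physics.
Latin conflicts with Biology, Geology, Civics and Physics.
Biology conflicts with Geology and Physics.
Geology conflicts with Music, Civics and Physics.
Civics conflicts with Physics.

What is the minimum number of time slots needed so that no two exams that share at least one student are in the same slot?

Art, History, Logic, Civics, Physics pairwise conflict, so at least 5 time slots are needed.
5 time slots suffice: Art=3, History=4, Logic=1, Latin=4, Biology=5, Geology=3, Music=2, Civics=5, Physics=2. Every pair that conflicts lands in different time slots.

5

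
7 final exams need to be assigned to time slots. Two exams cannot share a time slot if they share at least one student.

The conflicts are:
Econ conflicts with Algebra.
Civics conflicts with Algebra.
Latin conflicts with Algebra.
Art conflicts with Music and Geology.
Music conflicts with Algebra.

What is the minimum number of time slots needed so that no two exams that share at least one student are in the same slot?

Econ and Algebra conflict, so at least 2 time slots are needed.
2 time slots suffice: Econ=2, Civics=2, Latin=2, Art=1, Music=2, Algebra=1, Geology=2. Each listed conflict is separated.

2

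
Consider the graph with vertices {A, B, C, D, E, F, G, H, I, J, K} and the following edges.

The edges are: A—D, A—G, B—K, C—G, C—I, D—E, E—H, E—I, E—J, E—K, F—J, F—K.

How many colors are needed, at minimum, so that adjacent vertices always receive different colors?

2

C and I are adjacent, so at least 2 colors are needed.
2 colors suffice: A=1, B=1, C=1, D=2, E=1, F=1, G=2, H=2, I=2, J=2, K=2. Each edge has distinct colors on its endpoints.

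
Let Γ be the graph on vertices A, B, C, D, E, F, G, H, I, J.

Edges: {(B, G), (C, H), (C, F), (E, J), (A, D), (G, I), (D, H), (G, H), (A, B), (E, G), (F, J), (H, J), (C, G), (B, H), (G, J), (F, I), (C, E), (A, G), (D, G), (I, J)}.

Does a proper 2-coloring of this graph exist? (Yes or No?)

G, H, J form a triangle, so at least 3 colors are needed.
So 2 colors are not enough.

No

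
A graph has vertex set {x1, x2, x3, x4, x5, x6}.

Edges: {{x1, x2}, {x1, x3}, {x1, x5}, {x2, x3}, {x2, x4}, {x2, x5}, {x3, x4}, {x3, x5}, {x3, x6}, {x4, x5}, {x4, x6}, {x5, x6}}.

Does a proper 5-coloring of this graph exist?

The chromatic number is 4. x1, x2, x3, x5 are pairwise adjacent (a clique of size 4), so at least 4 colors are needed.
4 colors suffice: color 1 → {x5}; color 2 → {x3}; color 3 → {x2, x6}; color 4 → {x1, x4}.
Since 5 ≥ 4, a proper 5-coloring certainly exists.

Yes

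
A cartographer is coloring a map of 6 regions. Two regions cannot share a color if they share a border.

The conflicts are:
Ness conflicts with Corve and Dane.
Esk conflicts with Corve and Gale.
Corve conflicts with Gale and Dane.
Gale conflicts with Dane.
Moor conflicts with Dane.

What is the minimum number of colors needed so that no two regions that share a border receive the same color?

3

Esk, Corve, Gale all conflict with each other, so at least 3 colors are needed.
3 colors suffice: color 1 → {Corve, Moor}; color 2 → {Esk, Dane}; color 3 → {Ness, Gale}. Every pair that conflicts lands in different colors.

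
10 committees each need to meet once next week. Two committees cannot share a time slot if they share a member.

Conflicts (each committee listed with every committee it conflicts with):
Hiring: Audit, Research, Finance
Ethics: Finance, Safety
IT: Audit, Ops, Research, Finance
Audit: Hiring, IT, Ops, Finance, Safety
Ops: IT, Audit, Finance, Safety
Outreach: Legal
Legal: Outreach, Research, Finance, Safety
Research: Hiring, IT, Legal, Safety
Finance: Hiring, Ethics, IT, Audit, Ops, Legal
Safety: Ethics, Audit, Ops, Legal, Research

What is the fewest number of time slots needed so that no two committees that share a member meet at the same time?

IT, Audit, Ops, Finance all conflict with each other, so at least 4 time slots are needed.
A valid assignment using 4 time slots: Hiring=3, Ethics=2, IT=3, Audit=2, Ops=4, Outreach=1, Legal=2, Research=4, Finance=1, Safety=1. No two conflicting committees share a time slot.

4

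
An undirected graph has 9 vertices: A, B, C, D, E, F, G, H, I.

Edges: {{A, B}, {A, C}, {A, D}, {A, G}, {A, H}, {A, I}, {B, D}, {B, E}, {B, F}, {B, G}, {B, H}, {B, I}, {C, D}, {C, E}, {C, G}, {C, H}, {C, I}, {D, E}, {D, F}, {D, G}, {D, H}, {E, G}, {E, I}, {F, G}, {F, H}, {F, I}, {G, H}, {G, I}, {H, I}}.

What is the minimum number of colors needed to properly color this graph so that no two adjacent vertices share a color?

5

B, F, G, H, I are mutually adjacent (a clique of size 5), so at least 5 colors are needed.
One proper 5-coloring: A=5, B=4, C=4, D=3, E=2, F=5, G=1, H=2, I=3. Each edge has distinct colors on its endpoints.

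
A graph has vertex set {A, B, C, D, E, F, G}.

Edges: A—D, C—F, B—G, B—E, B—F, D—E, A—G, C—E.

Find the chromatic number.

The cycle G-A-D-E-B-G has odd length 5, so it cannot be 2-colored; at least 3 colors are needed.
A valid assignment using 3 colors: A=2, B=1, C=1, D=1, E=2, F=2, G=3. Each edge has distinct colors on its endpoints.

3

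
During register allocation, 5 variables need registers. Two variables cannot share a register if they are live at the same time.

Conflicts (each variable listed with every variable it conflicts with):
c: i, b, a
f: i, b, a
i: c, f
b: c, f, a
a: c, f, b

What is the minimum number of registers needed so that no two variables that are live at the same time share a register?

3

f, b, a are mutually in conflict, so at least 3 registers are needed.
3 registers suffice: register 1 → {i, b}; register 2 → {a}; register 3 → {c, f}. Every pair that conflicts lands in different registers.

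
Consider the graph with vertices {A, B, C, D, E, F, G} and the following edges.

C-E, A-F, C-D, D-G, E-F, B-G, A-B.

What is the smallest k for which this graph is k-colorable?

The cycle C-E-F-A-B-G-D-C has odd length 7, so it cannot be 2-colored; at least 3 colors are needed.
A valid assignment using 3 colors: A=1, B=3, C=2, D=1, E=1, F=2, G=2. No two adjacent vertices share a color.

3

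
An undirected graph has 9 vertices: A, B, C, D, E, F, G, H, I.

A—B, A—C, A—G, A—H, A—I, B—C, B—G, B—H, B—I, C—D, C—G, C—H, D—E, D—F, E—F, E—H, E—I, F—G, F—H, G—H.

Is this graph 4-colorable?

No

A, B, C, G, H form a clique, so at least 5 colors are needed.
So 4 colors are not enough.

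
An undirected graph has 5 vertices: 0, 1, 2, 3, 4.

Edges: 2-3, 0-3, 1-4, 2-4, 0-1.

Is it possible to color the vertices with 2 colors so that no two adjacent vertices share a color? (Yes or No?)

No

The cycle 0-3-2-4-1-0 has odd length 5, so it cannot be 2-colored; at least 3 colors are needed.
So 2 colors are not enough.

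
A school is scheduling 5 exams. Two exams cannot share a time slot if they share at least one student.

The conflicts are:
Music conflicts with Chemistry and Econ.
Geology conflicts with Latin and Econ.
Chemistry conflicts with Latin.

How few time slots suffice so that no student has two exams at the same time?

3

The cycle Geology-Latin-Chemistry-Music-Econ-Geology has odd length 5, so it cannot be 2-colored; at least 3 time slots are needed.
3 time slots suffice: time slot 1 → {Chemistry, Econ}; time slot 2 → {Music, Latin}; time slot 3 → {Geology}. No two conflicting exams share a time slot.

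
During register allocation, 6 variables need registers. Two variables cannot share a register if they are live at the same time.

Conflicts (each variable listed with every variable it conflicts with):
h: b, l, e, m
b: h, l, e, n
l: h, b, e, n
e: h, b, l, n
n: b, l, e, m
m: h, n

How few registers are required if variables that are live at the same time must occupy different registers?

4

b, l, e, n pairwise conflict, so at least 4 registers are needed.
4 registers suffice: register 1 → {b, m}; register 2 → {h, n}; register 3 → {e}; register 4 → {l}. Every pair that conflicts lands in different registers.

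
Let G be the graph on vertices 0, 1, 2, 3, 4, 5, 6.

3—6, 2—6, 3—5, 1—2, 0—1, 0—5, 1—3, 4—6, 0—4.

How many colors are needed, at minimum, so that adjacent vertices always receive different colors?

3

The cycle 4-0-5-3-6-4 has odd length 5, so it cannot be 2-colored; at least 3 colors are needed.
One proper 3-coloring: 0=blue, 1=red, 2=blue, 3=blue, 4=green, 5=red, 6=red. No two adjacent vertices share a color.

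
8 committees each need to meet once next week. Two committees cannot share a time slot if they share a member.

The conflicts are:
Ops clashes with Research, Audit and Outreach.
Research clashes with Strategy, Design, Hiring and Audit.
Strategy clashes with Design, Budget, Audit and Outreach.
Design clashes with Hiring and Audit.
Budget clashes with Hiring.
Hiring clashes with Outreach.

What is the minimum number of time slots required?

4

Research, Strategy, Design, Audit are mutually in conflict, so at least 4 time slots are needed.
A valid assignment using 4 time slots: Ops=2, Research=1, Strategy=2, Design=3, Budget=1, Hiring=2, Audit=4, Outreach=1. Each listed conflict is separated.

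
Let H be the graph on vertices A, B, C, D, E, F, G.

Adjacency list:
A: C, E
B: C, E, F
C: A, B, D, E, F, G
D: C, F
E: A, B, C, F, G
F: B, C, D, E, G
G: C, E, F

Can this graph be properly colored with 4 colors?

The chromatic number is 4. B, C, E, F form a clique, so at least 4 colors are needed.
4 colors suffice: color 1 → {C}; color 2 → {D, E}; color 3 → {A, F}; color 4 → {B, G}.
That is already a proper 4-coloring.

Yes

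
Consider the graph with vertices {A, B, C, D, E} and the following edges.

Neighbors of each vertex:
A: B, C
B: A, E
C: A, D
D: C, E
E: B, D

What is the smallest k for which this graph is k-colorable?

3

The cycle B-A-C-D-E-B has odd length 5, so it cannot be 2-colored; at least 3 colors are needed.
3 colors suffice: color red → {B, C}; color blue → {A, E}; color green → {D}. Each edge has distinct colors on its endpoints.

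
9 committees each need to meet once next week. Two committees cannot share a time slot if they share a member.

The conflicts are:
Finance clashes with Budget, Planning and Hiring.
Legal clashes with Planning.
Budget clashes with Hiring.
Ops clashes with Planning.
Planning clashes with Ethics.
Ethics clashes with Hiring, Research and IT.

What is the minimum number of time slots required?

3

Finance, Budget, Hiring pairwise conflict, so at least 3 time slots are needed.
Using 3 time slots: Finance=2, Legal=2, Budget=3, Ops=2, Planning=1, Ethics=2, Hiring=1, Research=1, IT=1. Every pair that conflicts lands in different time slots.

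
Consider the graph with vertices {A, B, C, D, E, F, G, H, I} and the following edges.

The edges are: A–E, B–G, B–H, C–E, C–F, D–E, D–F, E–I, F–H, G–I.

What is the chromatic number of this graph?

3

The cycle G-B-H-F-D-E-I-G has odd length 7, so it cannot be 2-colored; at least 3 colors are needed.
3 colors suffice: color 1 → {E, F, G}; color 2 → {A, C, D, H, I}; color 3 → {B}. Each edge has distinct colors on its endpoints.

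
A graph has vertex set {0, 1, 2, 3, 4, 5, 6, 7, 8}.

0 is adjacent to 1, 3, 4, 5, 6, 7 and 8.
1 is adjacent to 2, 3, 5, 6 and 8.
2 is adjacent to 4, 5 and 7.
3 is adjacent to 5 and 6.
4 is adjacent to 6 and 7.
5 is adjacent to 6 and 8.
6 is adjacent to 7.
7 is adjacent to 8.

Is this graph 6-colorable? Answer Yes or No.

The chromatic number is 5. 0, 1, 3, 5, 6 form a clique, so at least 5 colors are needed.
5 colors suffice: color red → {0, 2}; color blue → {5, 7}; color green → {1, 4}; color yellow → {6, 8}; color purple → {3}.
Since 6 ≥ 5, a proper 6-coloring certainly exists.

Yes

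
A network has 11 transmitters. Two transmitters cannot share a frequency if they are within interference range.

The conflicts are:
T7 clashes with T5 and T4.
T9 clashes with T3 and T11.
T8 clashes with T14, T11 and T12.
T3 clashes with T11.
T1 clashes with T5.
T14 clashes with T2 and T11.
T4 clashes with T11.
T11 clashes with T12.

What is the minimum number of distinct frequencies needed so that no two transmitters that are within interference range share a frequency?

3

T8, T11, T12 pairwise conflict, so at least 3 frequencies are needed.
Using 3 frequencies: T7=1, T9=2, T8=3, T3=3, T1=1, T5=2, T14=2, T4=2, T2=1, T11=1, T12=2. Each listed conflict is separated.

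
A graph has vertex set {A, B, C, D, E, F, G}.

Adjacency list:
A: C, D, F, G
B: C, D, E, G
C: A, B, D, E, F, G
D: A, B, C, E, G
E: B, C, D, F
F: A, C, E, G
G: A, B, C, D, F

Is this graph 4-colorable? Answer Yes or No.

The chromatic number is 4. B, C, D, G are pairwise adjacent (a clique of size 4), so at least 4 colors are needed.
4 colors suffice: color 1 → {C}; color 2 → {D, F}; color 3 → {E, G}; color 4 → {A, B}.
That is already a proper 4-coloring.

Yes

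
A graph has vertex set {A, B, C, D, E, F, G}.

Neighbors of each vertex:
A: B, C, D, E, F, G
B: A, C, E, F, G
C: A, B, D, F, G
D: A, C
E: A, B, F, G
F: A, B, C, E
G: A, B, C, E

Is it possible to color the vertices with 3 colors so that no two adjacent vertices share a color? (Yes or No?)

A, B, C, F are pairwise adjacent (a clique of size 4), so at least 4 colors are needed.
So 3 colors are not enough.

No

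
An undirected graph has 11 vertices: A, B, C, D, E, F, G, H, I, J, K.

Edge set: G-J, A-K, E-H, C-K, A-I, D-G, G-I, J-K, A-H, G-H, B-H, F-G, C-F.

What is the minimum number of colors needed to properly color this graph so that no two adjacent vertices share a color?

3

The cycle A-I-G-J-K-A has odd length 5, so it cannot be 2-colored; at least 3 colors are needed.
3 colors suffice: color 1 → {A, B, C, E, G}; color 2 → {D, F, H, I, K}; color 3 → {J}. No two adjacent vertices share a color.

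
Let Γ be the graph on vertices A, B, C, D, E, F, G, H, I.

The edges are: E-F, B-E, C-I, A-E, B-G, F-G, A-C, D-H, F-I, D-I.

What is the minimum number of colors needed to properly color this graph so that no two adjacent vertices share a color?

The cycle A-E-F-I-C-A has odd length 5, so it cannot be 2-colored; at least 3 colors are needed.
A valid assignment using 3 colors: A=1, B=1, C=3, D=1, E=2, F=1, G=2, H=2, I=2. No two adjacent vertices share a color.

3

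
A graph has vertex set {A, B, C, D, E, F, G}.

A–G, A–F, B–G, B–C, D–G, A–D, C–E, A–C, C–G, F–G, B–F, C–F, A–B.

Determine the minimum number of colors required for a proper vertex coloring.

A, B, C, F, G are mutually adjacent (a clique of size 5), so at least 5 colors are needed.
5 colors suffice: A=3, B=4, C=2, D=2, E=1, F=5, G=1. No two adjacent vertices share a color.

5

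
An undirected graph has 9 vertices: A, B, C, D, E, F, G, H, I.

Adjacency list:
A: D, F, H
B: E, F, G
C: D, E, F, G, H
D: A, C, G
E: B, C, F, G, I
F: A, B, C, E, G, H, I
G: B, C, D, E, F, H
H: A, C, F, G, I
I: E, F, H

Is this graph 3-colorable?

C, F, G, H are pairwise adjacent (a clique of size 4), so at least 4 colors are needed.
So 3 colors are not enough.

No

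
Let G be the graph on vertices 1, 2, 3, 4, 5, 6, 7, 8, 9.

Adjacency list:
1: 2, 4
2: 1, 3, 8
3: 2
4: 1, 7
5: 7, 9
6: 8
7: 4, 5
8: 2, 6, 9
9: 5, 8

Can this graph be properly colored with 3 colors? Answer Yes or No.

The chromatic number is 3. The cycle 5-7-4-1-2-8-9-5 has odd length 7, so it cannot be 2-colored; at least 3 colors are needed.
3 colors suffice: color a → {1, 3, 5, 8}; color b → {2, 6, 7, 9}; color c → {4}.
That is already a proper 3-coloring.

Yes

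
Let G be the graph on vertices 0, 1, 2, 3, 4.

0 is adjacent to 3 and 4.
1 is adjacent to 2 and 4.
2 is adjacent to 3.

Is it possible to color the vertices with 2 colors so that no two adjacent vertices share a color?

No

The cycle 2-3-0-4-1-2 has odd length 5, so it cannot be 2-colored; at least 3 colors are needed.
So 2 colors are not enough.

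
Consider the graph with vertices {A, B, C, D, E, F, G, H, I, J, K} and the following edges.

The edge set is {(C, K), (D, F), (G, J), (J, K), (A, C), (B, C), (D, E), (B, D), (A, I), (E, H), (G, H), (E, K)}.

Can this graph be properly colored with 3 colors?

The chromatic number is 3. The cycle D-B-C-K-E-D has odd length 5, so it cannot be 2-colored; at least 3 colors are needed.
3 colors suffice: color 1 → {C, E, F, I, J}; color 2 → {A, D, H, K}; color 3 → {B, G}.
That is already a proper 3-coloring.

Yes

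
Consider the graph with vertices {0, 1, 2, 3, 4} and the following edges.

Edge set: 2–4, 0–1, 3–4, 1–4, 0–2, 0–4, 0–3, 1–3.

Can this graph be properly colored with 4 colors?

Yes

The chromatic number is 4. 0, 1, 3, 4 form a clique, so at least 4 colors are needed.
One proper 4-coloring: 0=blue, 1=green, 2=green, 3=yellow, 4=red.
That is already a proper 4-coloring.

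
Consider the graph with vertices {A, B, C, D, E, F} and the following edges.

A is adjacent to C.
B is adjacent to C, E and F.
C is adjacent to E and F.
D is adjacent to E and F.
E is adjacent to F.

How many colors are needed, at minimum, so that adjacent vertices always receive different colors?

B, C, E, F are pairwise adjacent (a clique of size 4), so at least 4 colors are needed.
4 colors suffice: color 1 → {A, F}; color 2 → {C, D}; color 3 → {E}; color 4 → {B}. Each edge has distinct colors on its endpoints.

4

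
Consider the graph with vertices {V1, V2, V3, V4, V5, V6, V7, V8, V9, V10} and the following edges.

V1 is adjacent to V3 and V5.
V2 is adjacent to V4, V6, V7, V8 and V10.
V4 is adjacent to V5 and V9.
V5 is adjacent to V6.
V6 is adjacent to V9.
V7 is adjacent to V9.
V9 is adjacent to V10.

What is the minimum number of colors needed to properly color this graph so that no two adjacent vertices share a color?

V2 and V10 are adjacent, so at least 2 colors are needed.
2 colors suffice: V1=2, V2=1, V3=1, V4=2, V5=1, V6=2, V7=2, V8=2, V9=1, V10=2. Each edge has distinct colors on its endpoints.

2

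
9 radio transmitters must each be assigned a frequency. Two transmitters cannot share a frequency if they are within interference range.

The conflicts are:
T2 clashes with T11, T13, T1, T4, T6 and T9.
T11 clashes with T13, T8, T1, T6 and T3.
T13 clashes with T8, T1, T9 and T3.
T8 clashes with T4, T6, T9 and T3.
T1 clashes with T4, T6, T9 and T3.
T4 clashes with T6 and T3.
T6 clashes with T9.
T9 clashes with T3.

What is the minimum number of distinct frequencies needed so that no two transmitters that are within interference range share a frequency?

T2, T13, T1, T9 are mutually in conflict, so at least 4 frequencies are needed.
4 frequencies suffice: T2=4, T11=3, T13=2, T8=1, T1=1, T4=3, T6=2, T9=3, T3=4. Each listed conflict is separated.

4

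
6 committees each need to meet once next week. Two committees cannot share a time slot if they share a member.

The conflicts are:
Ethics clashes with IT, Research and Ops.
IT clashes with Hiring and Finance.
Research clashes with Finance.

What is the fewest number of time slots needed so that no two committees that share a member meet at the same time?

2

Research and Finance conflict, so at least 2 time slots are needed.
2 time slots suffice: time slot 1 → {Ethics, Hiring, Finance}; time slot 2 → {IT, Research, Ops}. No two conflicting committees share a time slot.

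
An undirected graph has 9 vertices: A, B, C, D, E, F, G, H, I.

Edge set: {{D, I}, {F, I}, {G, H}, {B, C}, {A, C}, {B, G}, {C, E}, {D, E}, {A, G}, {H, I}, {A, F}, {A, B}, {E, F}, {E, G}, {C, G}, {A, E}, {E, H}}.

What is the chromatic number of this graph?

A, C, E, G form a clique, so at least 4 colors are needed.
One proper 4-coloring: A=3, B=1, C=4, D=2, E=1, F=2, G=2, H=3, I=1. No two adjacent vertices share a color.

4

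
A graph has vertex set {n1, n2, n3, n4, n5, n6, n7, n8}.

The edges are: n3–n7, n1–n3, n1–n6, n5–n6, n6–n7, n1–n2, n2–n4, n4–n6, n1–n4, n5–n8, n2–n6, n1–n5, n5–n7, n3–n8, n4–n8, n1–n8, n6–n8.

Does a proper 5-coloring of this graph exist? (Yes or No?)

The chromatic number is 4. n1, n2, n4, n6 are mutually adjacent (a clique of size 4), so at least 4 colors are needed.
4 colors suffice: color 1 → {n1, n7}; color 2 → {n3, n6}; color 3 → {n2, n8}; color 4 → {n4, n5}.
Since 5 ≥ 4, a proper 5-coloring certainly exists.

Yes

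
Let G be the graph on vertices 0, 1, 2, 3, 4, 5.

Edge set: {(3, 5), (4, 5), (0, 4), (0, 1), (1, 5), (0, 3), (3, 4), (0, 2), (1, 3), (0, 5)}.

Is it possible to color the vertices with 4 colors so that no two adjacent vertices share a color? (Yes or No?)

Yes

The chromatic number is 4. 0, 3, 4, 5 form a clique, so at least 4 colors are needed.
A valid assignment using 4 colors: 0=red, 1=yellow, 2=blue, 3=green, 4=yellow, 5=blue.
That is already a proper 4-coloring.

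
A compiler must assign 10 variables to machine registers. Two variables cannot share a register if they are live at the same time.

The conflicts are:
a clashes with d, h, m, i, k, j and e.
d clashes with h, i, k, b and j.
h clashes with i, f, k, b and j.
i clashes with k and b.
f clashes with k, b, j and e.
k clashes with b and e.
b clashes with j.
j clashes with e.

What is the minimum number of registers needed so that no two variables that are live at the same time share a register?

5

a, d, h, i, k pairwise conflict, so at least 5 registers are needed.
5 registers suffice: register 1 → {a, b}; register 2 → {m, k, j}; register 3 → {h, e}; register 4 → {d, f}; register 5 → {i}. No two conflicting variables share a register.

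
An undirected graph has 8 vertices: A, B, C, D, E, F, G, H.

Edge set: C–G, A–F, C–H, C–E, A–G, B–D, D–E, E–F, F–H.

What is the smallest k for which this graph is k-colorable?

3

The cycle G-C-E-F-A-G has odd length 5, so it cannot be 2-colored; at least 3 colors are needed.
3 colors suffice: color 1 → {A, B, E, H}; color 2 → {C, D, F}; color 3 → {G}. Every edge joins two different colors.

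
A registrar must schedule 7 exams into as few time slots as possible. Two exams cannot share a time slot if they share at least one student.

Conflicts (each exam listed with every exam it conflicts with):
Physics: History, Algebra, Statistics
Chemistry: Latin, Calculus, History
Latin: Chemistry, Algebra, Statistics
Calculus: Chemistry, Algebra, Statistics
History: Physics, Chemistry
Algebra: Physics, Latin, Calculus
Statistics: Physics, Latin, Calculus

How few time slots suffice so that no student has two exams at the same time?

The cycle Chemistry-Latin-Algebra-Physics-History-Chemistry has odd length 5, so it cannot be 2-colored; at least 3 time slots are needed.
Using 3 time slots: Physics=2, Chemistry=1, Latin=2, Calculus=2, History=3, Algebra=1, Statistics=1. No two conflicting exams share a time slot.

3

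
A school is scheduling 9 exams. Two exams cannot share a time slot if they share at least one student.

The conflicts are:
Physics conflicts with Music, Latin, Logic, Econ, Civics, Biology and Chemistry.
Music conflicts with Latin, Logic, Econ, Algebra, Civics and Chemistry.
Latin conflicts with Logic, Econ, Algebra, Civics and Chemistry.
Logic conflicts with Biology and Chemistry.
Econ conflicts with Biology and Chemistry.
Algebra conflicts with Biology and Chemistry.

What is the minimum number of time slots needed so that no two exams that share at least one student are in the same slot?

5

Physics, Music, Latin, Econ, Chemistry pairwise conflict, so at least 5 time slots are needed.
5 time slots suffice: time slot 1 → {Physics, Algebra}; time slot 2 → {Music, Biology}; time slot 3 → {Latin}; time slot 4 → {Civics, Chemistry}; time slot 5 → {Logic, Econ}. Every pair that conflicts lands in different time slots.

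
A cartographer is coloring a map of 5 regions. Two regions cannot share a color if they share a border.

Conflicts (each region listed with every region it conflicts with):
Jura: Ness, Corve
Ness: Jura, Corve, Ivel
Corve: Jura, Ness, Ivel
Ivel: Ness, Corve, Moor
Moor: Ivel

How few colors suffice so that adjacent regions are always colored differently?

Ness, Corve, Ivel pairwise conflict, so at least 3 colors are needed.
3 colors suffice: Jura=1, Ness=2, Corve=3, Ivel=1, Moor=2. No two conflicting regions share a color.

3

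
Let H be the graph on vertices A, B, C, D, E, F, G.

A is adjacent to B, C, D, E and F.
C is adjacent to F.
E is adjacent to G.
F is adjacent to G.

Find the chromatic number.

A, C, F form a triangle, so at least 3 colors are needed.
3 colors suffice: color 1 → {A, G}; color 2 → {B, D, E, F}; color 3 → {C}. Every edge joins two different colors.

3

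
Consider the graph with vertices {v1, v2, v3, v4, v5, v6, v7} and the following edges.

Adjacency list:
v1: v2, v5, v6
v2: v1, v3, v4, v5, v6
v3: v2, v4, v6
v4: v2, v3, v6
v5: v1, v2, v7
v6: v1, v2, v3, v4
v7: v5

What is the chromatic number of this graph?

4

v2, v3, v4, v6 are mutually adjacent (a clique of size 4), so at least 4 colors are needed.
One proper 4-coloring: v1=green, v2=red, v3=green, v4=yellow, v5=blue, v6=blue, v7=red. Each edge has distinct colors on its endpoints.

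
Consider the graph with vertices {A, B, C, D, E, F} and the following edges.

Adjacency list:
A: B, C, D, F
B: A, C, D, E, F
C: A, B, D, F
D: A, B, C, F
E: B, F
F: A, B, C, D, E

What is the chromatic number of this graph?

A, B, C, D, F are pairwise adjacent (a clique of size 5), so at least 5 colors are needed.
5 colors suffice: A=3, B=2, C=4, D=5, E=3, F=1. No two adjacent vertices share a color.

5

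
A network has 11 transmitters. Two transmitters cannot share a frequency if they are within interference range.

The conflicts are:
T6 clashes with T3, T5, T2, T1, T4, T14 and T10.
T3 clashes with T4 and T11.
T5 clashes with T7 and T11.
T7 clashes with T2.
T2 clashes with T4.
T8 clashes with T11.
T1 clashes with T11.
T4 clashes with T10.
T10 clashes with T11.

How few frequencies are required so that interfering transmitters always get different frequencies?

3

T6, T4, T10 are mutually in conflict, so at least 3 frequencies are needed.
3 frequencies suffice: frequency 1 → {T6, T7, T11}; frequency 2 → {T5, T8, T1, T4, T14}; frequency 3 → {T3, T2, T10}. Every pair that conflicts lands in different frequencies.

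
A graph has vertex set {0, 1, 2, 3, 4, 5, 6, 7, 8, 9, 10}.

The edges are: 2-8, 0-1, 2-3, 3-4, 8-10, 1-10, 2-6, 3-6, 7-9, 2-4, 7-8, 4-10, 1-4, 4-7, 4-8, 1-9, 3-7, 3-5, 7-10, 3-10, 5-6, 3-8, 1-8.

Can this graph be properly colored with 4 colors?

No

3, 4, 7, 8, 10 are pairwise adjacent (a clique of size 5), so at least 5 colors are needed.
So 4 colors are not enough.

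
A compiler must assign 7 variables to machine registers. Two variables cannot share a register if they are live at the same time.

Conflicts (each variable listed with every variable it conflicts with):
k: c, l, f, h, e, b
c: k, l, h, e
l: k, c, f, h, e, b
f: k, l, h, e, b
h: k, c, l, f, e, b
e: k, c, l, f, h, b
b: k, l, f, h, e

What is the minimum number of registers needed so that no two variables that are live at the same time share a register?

k, l, f, h, e, b all conflict with each other, so at least 6 registers are needed.
6 registers suffice: k=1, c=5, l=3, f=6, h=4, e=2, b=5. No two conflicting variables share a register.

6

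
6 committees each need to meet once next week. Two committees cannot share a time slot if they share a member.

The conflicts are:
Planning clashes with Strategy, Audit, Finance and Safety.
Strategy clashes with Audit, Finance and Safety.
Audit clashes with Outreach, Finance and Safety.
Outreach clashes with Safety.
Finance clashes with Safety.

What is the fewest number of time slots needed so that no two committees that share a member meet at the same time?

5

Planning, Strategy, Audit, Finance, Safety pairwise conflict, so at least 5 time slots are needed.
5 time slots suffice: time slot 1 → {Audit}; time slot 2 → {Safety}; time slot 3 → {Outreach, Finance}; time slot 4 → {Strategy}; time slot 5 → {Planning}. No two conflicting committees share a time slot.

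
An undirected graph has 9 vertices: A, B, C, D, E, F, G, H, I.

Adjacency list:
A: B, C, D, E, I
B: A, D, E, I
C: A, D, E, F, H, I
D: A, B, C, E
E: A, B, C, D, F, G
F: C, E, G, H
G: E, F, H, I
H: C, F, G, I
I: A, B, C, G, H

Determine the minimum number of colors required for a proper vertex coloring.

A, B, D, E form a clique, so at least 4 colors are needed.
4 colors suffice: color 1 → {E, I}; color 2 → {B, C, G}; color 3 → {A, H}; color 4 → {D, F}. No two adjacent vertices share a color.

4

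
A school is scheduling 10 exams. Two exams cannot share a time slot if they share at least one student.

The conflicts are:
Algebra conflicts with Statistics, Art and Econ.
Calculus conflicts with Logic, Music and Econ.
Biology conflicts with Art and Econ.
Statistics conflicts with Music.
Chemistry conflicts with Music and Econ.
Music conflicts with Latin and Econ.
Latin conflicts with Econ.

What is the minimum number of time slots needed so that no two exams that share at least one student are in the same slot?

Chemistry, Music, Econ are mutually in conflict, so at least 3 time slots are needed.
3 time slots suffice: time slot 1 → {Logic, Statistics, Art, Econ}; time slot 2 → {Algebra, Biology, Music}; time slot 3 → {Calculus, Chemistry, Latin}. Every pair that conflicts lands in different time slots.

3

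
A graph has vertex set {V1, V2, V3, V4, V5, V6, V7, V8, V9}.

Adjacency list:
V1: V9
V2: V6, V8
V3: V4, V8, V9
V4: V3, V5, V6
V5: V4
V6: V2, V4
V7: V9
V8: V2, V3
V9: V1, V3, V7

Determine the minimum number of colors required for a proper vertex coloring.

3

The cycle V8-V3-V4-V6-V2-V8 has odd length 5, so it cannot be 2-colored; at least 3 colors are needed.
3 colors suffice: color 1 → {V2, V4, V9}; color 2 → {V1, V3, V5, V6, V7}; color 3 → {V8}. No two adjacent vertices share a color.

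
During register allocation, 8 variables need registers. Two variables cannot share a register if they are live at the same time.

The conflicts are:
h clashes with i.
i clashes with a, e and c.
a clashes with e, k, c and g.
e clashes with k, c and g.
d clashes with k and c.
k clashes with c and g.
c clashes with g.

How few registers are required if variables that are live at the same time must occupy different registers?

a, e, k, c, g pairwise conflict, so at least 5 registers are needed.
5 registers suffice: register 1 → {h, c}; register 2 → {i, k}; register 3 → {a, d}; register 4 → {e}; register 5 → {g}. Each listed conflict is separated.

5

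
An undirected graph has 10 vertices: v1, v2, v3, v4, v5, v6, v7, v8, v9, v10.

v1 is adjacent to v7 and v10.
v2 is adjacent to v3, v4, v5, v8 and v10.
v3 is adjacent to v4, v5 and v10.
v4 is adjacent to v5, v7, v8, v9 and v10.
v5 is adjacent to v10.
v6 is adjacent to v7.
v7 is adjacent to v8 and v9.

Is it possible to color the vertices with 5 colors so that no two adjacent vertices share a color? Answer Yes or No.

The chromatic number is 5. v2, v3, v4, v5, v10 are mutually adjacent (a clique of size 5), so at least 5 colors are needed.
5 colors suffice: color 1 → {v1, v4, v6}; color 2 → {v7, v10}; color 3 → {v2, v9}; color 4 → {v5, v8}; color 5 → {v3}.
That is already a proper 5-coloring.

Yes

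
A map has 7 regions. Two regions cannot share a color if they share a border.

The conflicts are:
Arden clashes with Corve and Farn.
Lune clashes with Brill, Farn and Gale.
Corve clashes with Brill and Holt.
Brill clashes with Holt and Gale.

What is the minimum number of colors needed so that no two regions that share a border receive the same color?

3

Lune, Brill, Gale all conflict with each other, so at least 3 colors are needed.
3 colors suffice: color 1 → {Arden, Brill}; color 2 → {Lune, Corve}; color 3 → {Farn, Holt, Gale}. No two conflicting regions share a color.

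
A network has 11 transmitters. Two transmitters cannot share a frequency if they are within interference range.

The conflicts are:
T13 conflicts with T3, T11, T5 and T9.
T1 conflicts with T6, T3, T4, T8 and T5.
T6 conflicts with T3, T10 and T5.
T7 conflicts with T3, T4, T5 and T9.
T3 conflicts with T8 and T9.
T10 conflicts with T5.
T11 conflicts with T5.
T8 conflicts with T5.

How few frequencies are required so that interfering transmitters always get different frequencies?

3

T6, T10, T5 are mutually in conflict, so at least 3 frequencies are needed.
3 frequencies suffice: frequency 1 → {T3, T4, T5}; frequency 2 → {T13, T1, T7, T10}; frequency 3 → {T6, T11, T8, T9}. Each listed conflict is separated.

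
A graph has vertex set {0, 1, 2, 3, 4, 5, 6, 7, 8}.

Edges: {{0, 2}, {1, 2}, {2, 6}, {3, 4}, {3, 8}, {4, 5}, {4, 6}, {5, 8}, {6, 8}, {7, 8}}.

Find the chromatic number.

4 and 6 are adjacent, so at least 2 colors are needed.
2 colors suffice: 0=blue, 1=blue, 2=red, 3=blue, 4=red, 5=blue, 6=blue, 7=blue, 8=red. No two adjacent vertices share a color.

2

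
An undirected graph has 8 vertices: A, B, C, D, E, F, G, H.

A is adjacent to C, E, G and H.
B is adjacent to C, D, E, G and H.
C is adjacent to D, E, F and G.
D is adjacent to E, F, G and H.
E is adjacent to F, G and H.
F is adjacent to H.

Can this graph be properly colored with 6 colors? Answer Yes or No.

The chromatic number is 5. B, C, D, E, G are pairwise adjacent (a clique of size 5), so at least 5 colors are needed.
5 colors suffice: color 1 → {E}; color 2 → {A, D}; color 3 → {C, H}; color 4 → {F, G}; color 5 → {B}.
Since 6 ≥ 5, a proper 6-coloring certainly exists.

Yes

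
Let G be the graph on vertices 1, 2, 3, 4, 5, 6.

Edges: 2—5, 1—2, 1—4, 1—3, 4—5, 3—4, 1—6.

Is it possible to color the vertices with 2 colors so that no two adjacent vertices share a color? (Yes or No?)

No

1, 3, 4 are pairwise adjacent, so at least 3 colors are needed.
So 2 colors are not enough.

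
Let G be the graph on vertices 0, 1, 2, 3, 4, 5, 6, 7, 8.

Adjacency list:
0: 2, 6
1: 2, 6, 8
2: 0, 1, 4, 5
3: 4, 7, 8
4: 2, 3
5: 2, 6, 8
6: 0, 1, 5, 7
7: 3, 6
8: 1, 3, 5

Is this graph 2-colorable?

No

The cycle 8-3-4-2-1-8 has odd length 5, so it cannot be 2-colored; at least 3 colors are needed.
So 2 colors are not enough.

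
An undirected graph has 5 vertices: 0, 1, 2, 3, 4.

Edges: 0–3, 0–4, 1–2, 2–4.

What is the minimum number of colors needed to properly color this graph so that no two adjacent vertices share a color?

2

2 and 4 are adjacent, so at least 2 colors are needed.
One proper 2-coloring: 0=a, 1=b, 2=a, 3=b, 4=b. Each edge has distinct colors on its endpoints.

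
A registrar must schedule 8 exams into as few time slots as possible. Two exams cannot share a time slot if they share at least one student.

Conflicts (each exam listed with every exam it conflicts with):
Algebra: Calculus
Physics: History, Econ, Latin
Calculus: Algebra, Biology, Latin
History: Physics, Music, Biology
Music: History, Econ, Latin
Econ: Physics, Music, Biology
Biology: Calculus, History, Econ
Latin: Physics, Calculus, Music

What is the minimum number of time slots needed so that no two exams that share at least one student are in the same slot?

The cycle Econ-Music-Latin-Calculus-Biology-Econ has odd length 5, so it cannot be 2-colored; at least 3 time slots are needed.
3 time slots suffice: time slot 1 → {Algebra, Biology, Latin}; time slot 2 → {Physics, Calculus, Music}; time slot 3 → {History, Econ}. Every pair that conflicts lands in different time slots.

3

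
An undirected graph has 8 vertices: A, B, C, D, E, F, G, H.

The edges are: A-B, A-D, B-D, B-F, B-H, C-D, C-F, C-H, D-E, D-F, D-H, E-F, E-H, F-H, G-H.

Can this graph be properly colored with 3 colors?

C, D, F, H are pairwise adjacent (a clique of size 4), so at least 4 colors are needed.
So 3 colors are not enough.

No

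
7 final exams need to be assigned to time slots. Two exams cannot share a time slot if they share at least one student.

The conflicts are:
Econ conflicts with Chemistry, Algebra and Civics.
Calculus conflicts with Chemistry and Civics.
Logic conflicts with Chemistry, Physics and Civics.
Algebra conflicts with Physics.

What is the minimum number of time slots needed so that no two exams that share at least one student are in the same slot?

3

The cycle Physics-Logic-Civics-Econ-Algebra-Physics has odd length 5, so it cannot be 2-colored; at least 3 time slots are needed.
3 time slots suffice: Econ=2, Calculus=2, Logic=2, Chemistry=1, Algebra=1, Physics=3, Civics=1. No two conflicting exams share a time slot.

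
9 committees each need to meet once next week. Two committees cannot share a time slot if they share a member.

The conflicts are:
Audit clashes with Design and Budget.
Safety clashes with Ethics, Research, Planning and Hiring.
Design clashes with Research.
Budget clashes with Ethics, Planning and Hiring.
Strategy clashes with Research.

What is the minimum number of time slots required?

2

Audit and Budget conflict, so at least 2 time slots are needed.
2 time slots suffice: Audit=2, Safety=1, Design=1, Budget=1, Ethics=2, Strategy=1, Research=2, Planning=2, Hiring=2. Every pair that conflicts lands in different time slots.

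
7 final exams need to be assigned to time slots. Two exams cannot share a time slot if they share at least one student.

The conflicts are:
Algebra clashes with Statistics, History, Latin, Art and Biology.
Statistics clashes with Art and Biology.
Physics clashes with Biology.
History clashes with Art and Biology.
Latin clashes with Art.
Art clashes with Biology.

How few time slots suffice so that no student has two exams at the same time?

Algebra, History, Art, Biology are mutually in conflict, so at least 4 time slots are needed.
4 time slots suffice: Algebra=3, Statistics=4, Physics=2, History=4, Latin=1, Art=2, Biology=1. Each listed conflict is separated.

4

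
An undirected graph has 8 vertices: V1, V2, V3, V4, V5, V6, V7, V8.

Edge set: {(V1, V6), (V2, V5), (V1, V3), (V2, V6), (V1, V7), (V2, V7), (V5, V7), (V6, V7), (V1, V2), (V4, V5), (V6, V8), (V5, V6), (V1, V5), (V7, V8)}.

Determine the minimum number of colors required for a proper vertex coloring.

V1, V2, V5, V6, V7 are pairwise adjacent (a clique of size 5), so at least 5 colors are needed.
5 colors suffice: color 1 → {V3, V5, V8}; color 2 → {V1, V4}; color 3 → {V6}; color 4 → {V7}; color 5 → {V2}. Each edge has distinct colors on its endpoints.

5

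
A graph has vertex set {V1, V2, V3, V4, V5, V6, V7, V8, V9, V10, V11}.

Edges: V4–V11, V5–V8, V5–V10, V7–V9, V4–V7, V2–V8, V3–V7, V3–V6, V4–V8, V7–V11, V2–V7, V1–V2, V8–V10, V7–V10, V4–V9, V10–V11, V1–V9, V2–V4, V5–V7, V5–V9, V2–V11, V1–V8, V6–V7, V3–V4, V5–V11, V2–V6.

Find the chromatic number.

4

V5, V7, V10, V11 are pairwise adjacent (a clique of size 4), so at least 4 colors are needed.
4 colors suffice: color 1 → {V7, V8}; color 2 → {V1, V4, V5, V6}; color 3 → {V2, V3, V9, V10}; color 4 → {V11}. No two adjacent vertices share a color.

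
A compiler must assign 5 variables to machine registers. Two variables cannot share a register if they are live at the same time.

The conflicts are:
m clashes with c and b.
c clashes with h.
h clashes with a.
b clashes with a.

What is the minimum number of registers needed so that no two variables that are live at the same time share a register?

3

The cycle h-a-b-m-c-h has odd length 5, so it cannot be 2-colored; at least 3 registers are needed.
3 registers suffice: register 1 → {c, b}; register 2 → {m, a}; register 3 → {h}. No two conflicting variables share a register.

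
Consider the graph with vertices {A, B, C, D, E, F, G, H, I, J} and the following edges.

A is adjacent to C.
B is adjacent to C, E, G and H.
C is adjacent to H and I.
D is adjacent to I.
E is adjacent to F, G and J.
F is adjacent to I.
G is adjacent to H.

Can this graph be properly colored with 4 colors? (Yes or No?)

Yes

The chromatic number is 3. B, E, G form a triangle, so at least 3 colors are needed.
One proper 3-coloring: A=1, B=1, C=2, D=2, E=3, F=2, G=2, H=3, I=1, J=1.
Since 4 ≥ 3, a proper 4-coloring certainly exists.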